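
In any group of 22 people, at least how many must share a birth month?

There are 12 months of the year, which serve as the pigeonholes.
If each of the 12 months of the year held at most 1, the total would be at most 12 × 1 = 12 < 22, a contradiction.
So at least one holds ⌈22/12⌉ = 2.

2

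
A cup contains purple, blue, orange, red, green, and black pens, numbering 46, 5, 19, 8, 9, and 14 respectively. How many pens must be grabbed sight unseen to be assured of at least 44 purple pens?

To avoid purple pens as long as possible, exhaust the other 5 ink colors first.
The worst case draws every non-purple pen first: 5 + 19 + 8 + 9 + 14 = 55.
The next 44 draws are then forced to be purple, giving 55 + 44 = 99.

99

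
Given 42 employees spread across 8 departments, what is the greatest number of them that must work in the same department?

6

If each of the 8 departments held at most 5, the total would be at most 8 × 5 = 40 < 42, a contradiction.
So at least one holds ⌈42/8⌉ = 6.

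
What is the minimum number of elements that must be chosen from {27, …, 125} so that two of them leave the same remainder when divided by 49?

50

Group the integers by remainder mod 49; there are 49 residue classes, each nonempty in this range.
Choosing one from each class (49 integers) avoids any shared remainder.
One more choice must repeat a class, so two differ by a multiple of 49. Hence 49 + 1 = 50.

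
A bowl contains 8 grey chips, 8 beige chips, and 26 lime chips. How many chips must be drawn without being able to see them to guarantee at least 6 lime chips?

To avoid lime chips as long as possible, exhaust the other 2 colors first.
The worst case draws every non-lime chip first: 8 + 8 = 16.
The next 6 draws are then forced to be lime, giving 16 + 6 = 22.

22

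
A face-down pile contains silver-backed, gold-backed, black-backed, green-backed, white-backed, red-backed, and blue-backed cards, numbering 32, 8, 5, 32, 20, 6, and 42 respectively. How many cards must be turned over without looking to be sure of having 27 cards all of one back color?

In the worst case we take at most 26 of each back color, but all 8 gold-backed, all 5 black-backed, all 20 white-backed, and all 6 red-backed (fewer than 26), giving 26 + 8 + 5 + 26 + 20 + 6 + 26 = 117.
One more card then forces some back color to 27, so 117 + 1 = 118.

118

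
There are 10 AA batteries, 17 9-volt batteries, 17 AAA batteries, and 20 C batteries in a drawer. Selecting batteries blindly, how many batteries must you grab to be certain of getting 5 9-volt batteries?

52

The worst case draws every non-9-volt battery first: 10 + 17 + 20 = 47.
The next 5 draws are then forced to be 9-volt, giving 47 + 5 = 52.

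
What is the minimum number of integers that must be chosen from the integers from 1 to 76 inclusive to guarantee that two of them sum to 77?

39

Partition {1, …, 76} into 38 pairs: {1,76}, {2,75}, …, {38,39}.
Choosing 38 integers — say the integers 1 through 38 — takes one from each pair and avoids the property.
Choosing 39 forces two into the same pair by pigeonhole, and those sum to 77. So 39.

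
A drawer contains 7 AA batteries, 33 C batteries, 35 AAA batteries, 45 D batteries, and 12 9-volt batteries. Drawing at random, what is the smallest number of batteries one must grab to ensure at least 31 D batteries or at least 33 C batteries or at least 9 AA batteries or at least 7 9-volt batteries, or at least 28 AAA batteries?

103

Each of the 5 types has its own threshold; avoid all of them simultaneously.
The worst case stops just short of every target: all 7 AA, 32 C, 27 AAA, 30 D, 6 9-volt — 7 + 32 + 27 + 30 + 6 = 102 batteries.
One more battery must push some type to its target, so 102 + 1 = 103.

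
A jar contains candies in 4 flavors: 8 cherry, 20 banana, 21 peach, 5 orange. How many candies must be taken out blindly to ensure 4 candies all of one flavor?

13

Treat the 4 flavors as pigeonholes.
The worst case takes 3 candies of each flavor without reaching 4 of any: 4 × 3 = 12.
The next candy must bring some flavor to 4, so 12 + 1 = 13.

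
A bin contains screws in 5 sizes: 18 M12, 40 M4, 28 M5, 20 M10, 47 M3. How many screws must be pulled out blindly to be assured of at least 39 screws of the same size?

143

In the worst case we take at most 38 of each size, but all 18 M12, all 28 M5, and all 20 M10 (fewer than 38), giving 18 + 38 + 28 + 20 + 38 = 142.
One more screw then forces some size to 39, so 142 + 1 = 143.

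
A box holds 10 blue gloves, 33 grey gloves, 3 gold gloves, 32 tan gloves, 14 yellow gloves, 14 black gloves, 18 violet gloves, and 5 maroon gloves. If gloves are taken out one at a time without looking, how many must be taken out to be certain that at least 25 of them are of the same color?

113

In the worst case we take at most 24 of each color, but all 10 blue, all 3 gold, all 14 yellow, all 14 black, all 18 violet, and all 5 maroon (fewer than 24), giving 10 + 24 + 3 + 24 + 14 + 14 + 18 + 5 = 112.
One more glove then forces some color to 25, so 112 + 1 = 113.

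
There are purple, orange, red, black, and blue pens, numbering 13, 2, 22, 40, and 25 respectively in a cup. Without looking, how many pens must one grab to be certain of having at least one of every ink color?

101

The hardest ink color to obtain is orange: we could draw every other pen first — 102 − 2 = 100 pens — without a single orange one.
The next draw must be orange, so 100 + 1 = 101.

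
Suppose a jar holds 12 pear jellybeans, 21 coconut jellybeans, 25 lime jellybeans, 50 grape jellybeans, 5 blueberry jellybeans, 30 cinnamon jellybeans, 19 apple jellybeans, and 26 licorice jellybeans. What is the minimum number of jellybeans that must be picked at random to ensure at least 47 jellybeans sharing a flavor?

185

In the worst case we take at most 46 of each flavor, but all 12 pear, all 21 coconut, all 25 lime, all 5 blueberry, all 30 cinnamon, all 19 apple, and all 26 licorice (fewer than 46), giving 12 + 21 + 25 + 46 + 5 + 30 + 19 + 26 = 184.
One more jellybean then forces some flavor to 47, so 184 + 1 = 185.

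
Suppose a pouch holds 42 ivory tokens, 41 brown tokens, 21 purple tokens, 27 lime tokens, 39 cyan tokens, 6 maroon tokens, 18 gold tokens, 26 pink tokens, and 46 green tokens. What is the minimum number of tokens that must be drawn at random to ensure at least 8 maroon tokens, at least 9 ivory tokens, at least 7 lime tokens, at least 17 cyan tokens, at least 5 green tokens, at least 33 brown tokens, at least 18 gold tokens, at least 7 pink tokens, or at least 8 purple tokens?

103

The worst case stops just short of every target: 8 ivory, 32 brown, 7 purple, 6 lime, 16 cyan, all 6 maroon, 17 gold, 6 pink, 4 green — 8 + 32 + 7 + 6 + 16 + 6 + 17 + 6 + 4 = 102 tokens.
One more token must push some color to its target, so 102 + 1 = 103.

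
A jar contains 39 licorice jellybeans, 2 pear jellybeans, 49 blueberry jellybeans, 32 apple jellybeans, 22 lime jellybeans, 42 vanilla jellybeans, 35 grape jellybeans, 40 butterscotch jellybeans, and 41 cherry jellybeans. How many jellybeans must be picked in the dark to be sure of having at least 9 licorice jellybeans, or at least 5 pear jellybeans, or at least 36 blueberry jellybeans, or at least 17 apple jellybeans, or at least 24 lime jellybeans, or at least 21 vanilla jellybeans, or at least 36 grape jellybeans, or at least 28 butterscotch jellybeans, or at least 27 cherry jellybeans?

192

Each of the 9 flavors has its own threshold; avoid all of them simultaneously.
The worst case stops just short of every target: 8 licorice, all 2 pear, 35 blueberry, 16 apple, all 22 lime, 20 vanilla, 35 grape, 27 butterscotch, 26 cherry — 8 + 2 + 35 + 16 + 22 + 20 + 35 + 27 + 26 = 191 jellybeans.
One more jellybean must push some flavor to its target, so 191 + 1 = 192.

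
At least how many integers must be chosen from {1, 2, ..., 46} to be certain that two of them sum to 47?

Partition {1, …, 46} into 23 pairs: {1,46}, {2,45}, …, {23,24}.
Choosing 23 integers — say the integers 1 through 23 — takes one from each pair and avoids the property.
Choosing 24 forces two into the same pair by pigeonhole, and those sum to 47. So 24.

24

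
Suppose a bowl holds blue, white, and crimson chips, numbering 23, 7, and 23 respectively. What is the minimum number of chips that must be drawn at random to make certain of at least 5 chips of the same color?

Treat the 3 colors as pigeonholes.
The worst case takes 4 chips of each color without reaching 5 of any: 3 × 4 = 12.
The next chip must bring some color to 5, so 12 + 1 = 13.

13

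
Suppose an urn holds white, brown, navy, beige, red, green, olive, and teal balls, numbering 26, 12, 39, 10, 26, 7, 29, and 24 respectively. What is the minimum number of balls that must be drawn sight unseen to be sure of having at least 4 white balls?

151

The worst case draws every non-white ball first: 12 + 39 + 10 + 26 + 7 + 29 + 24 = 147.
The next 4 draws are then forced to be white, giving 147 + 4 = 151.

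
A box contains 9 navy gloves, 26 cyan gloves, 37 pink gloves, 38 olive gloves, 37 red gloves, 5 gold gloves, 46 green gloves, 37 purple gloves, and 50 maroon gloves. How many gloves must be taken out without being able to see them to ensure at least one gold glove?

281

The worst case draws every non-gold glove first: 9 + 26 + 37 + 38 + 37 + 46 + 37 + 50 = 280.
The next draw is then forced to be gold, giving 280 + 1 = 281.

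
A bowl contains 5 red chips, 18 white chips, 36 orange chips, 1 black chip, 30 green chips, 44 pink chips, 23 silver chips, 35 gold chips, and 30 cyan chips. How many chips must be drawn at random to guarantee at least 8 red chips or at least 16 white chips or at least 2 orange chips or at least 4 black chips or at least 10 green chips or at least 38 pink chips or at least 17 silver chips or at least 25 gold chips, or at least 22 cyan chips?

130

Each of the 9 colors has its own threshold; avoid all of them simultaneously.
The worst case stops just short of every target: all 5 red, 15 white, 1 orange, all 1 black, 9 green, 37 pink, 16 silver, 24 gold, 21 cyan — 5 + 15 + 1 + 1 + 9 + 37 + 16 + 24 + 21 = 129 chips.
One more chip must push some color to its target, so 129 + 1 = 130.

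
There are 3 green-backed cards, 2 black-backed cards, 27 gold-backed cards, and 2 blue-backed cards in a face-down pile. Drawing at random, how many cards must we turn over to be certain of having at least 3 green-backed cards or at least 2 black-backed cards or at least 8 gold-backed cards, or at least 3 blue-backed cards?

The worst case stops just short of every target: 2 green-backed, 1 black-backed, 7 gold-backed, 2 blue-backed — 2 + 1 + 7 + 2 = 12 cards.
One more card must push some back color to its target, so 12 + 1 = 13.

13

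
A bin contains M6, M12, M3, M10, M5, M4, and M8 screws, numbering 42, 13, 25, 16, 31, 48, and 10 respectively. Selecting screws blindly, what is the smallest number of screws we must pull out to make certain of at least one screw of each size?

176

The hardest size to obtain is M8: we could draw every other screw first — 185 − 10 = 175 screws — without a single M8 one.
The next draw must be M8, so 175 + 1 = 176.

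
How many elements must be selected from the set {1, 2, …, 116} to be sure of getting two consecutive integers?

59

Partition {1, …, 116} into 58 pairs: {1,2}, {3,4}, …, {115,116}.
Choosing 58 integers — say the 58 even numbers 2, 4, …, 116 — takes one from each pair and avoids the property.
Choosing 59 forces two into the same pair by pigeonhole, and those are consecutive. So 59.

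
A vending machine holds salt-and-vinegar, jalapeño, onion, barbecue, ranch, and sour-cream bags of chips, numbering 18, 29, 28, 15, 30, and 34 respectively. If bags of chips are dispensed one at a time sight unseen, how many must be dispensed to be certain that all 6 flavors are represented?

The hardest flavor to obtain is barbecue: we could draw every other bag of chips first — 154 − 15 = 139 bags of chips — without a single barbecue one.
The next draw must be barbecue, so 139 + 1 = 140.

140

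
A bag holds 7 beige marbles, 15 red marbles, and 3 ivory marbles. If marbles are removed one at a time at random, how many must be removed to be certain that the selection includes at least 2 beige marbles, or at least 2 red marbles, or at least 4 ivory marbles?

6

Each of the 3 colors has its own threshold; avoid all of them simultaneously.
The worst case stops just short of every target: 1 beige, 1 red, 3 ivory — 1 + 1 + 3 = 5 marbles.
One more marble must push some color to its target, so 5 + 1 = 6.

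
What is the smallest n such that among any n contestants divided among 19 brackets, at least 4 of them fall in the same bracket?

58

There are 19 brackets acting as pigeonholes.
With 19 × 3 = 57 contestants we could place exactly 3 in each, with no class reaching 4.
One more forces some class to hold 4, so 57 + 1 = 58.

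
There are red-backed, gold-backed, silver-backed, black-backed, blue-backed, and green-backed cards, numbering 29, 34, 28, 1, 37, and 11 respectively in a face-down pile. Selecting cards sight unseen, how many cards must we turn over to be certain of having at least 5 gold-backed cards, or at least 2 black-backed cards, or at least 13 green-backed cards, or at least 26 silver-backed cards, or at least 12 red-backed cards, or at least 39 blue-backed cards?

The worst case stops just short of every target: 11 red-backed, 4 gold-backed, 25 silver-backed, 1 black-backed, all 37 blue-backed, all 11 green-backed — 11 + 4 + 25 + 1 + 37 + 11 = 89 cards.
One more card must push some back color to its target, so 89 + 1 = 90.

90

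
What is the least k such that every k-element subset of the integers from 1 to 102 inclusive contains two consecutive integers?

Partition {1, …, 102} into 51 pairs: {1,2}, {3,4}, …, {101,102}.
Choosing 51 integers — say the 51 even numbers 2, 4, …, 102 — takes one from each pair and avoids the property.
Choosing 52 forces two into the same pair by pigeonhole, and those are consecutive. So 52.

52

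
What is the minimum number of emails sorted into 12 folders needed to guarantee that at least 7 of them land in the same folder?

73

There are 12 folders acting as pigeonholes.
With 12 × 6 = 72 emails we could place exactly 6 in each, with no class reaching 7.
One more forces some class to hold 7, so 72 + 1 = 73.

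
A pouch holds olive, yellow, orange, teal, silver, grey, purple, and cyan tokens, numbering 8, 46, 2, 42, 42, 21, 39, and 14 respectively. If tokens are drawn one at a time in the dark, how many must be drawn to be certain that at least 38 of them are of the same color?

In the worst case we take at most 37 of each color, but all 8 olive, all 2 orange, all 21 grey, and all 14 cyan (fewer than 37), giving 8 + 37 + 2 + 37 + 37 + 21 + 37 + 14 = 193.
One more token then forces some color to 38, so 193 + 1 = 194.

194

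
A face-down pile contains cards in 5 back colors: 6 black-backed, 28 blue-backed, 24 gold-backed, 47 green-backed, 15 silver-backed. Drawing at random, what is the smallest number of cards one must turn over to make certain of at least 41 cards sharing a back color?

114

In the worst case we take at most 40 of each back color, but all 6 black-backed, all 28 blue-backed, all 24 gold-backed, and all 15 silver-backed (fewer than 40), giving 6 + 28 + 24 + 40 + 15 = 113.
One more card then forces some back color to 41, so 113 + 1 = 114.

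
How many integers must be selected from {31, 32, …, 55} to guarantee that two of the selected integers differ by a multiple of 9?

Group the integers by remainder mod 9; there are 9 residue classes, each nonempty in this range.
Choosing one from each class (9 integers) avoids any shared remainder.
One more choice must repeat a class, so two differ by a multiple of 9. Hence 9 + 1 = 10.

10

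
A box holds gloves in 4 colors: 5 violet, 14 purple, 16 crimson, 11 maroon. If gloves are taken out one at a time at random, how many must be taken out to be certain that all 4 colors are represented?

42

The hardest color to obtain is violet: we could draw every other glove first — 46 − 5 = 41 gloves — without a single violet one.
The next draw must be violet, so 41 + 1 = 42.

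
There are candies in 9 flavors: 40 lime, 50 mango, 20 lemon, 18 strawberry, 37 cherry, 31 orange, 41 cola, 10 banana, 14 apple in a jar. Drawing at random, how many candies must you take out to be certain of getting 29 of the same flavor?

In the worst case we take at most 28 of each flavor, but all 20 lemon, all 18 strawberry, all 10 banana, and all 14 apple (fewer than 28), giving 28 + 28 + 20 + 18 + 28 + 28 + 28 + 10 + 14 = 202.
One more candy then forces some flavor to 29, so 202 + 1 = 203.

203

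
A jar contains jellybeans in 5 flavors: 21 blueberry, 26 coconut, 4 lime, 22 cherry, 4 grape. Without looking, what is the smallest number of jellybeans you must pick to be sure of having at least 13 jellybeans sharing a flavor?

In the worst case we take at most 12 of each flavor, but all 4 lime and all 4 grape (fewer than 12), giving 12 + 12 + 4 + 12 + 4 = 44.
One more jellybean then forces some flavor to 13, so 44 + 1 = 45.

45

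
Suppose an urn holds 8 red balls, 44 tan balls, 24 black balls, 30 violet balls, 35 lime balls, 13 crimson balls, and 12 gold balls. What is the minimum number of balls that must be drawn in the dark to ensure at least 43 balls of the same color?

165

Treat the 7 colors as pigeonholes.
In the worst case we take at most 42 of each color, but all 8 red, all 24 black, all 30 violet, all 35 lime, all 13 crimson, and all 12 gold (fewer than 42), giving 8 + 42 + 24 + 30 + 35 + 13 + 12 = 164.
One more ball then forces some color to 43, so 164 + 1 = 165.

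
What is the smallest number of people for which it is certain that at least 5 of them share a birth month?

49

There are 12 months of the year acting as pigeonholes.
With 12 × 4 = 48 people we could place exactly 4 in each, with no class reaching 5.
One more forces some class to hold 5, so 48 + 1 = 49.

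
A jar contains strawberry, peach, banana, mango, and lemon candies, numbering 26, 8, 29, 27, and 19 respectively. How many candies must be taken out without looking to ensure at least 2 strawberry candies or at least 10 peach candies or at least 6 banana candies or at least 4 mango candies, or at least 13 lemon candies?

30

The worst case stops just short of every target: 1 strawberry, all 8 peach, 5 banana, 3 mango, 12 lemon — 1 + 8 + 5 + 3 + 12 = 29 candies.
One more candy must push some flavor to its target, so 29 + 1 = 30.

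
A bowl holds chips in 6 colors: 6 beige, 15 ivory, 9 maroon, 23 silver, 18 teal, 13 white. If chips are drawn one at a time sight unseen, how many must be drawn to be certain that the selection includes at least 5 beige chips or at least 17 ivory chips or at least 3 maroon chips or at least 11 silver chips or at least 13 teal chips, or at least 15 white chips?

Each of the 6 colors has its own threshold; avoid all of them simultaneously.
The worst case stops just short of every target: 4 beige, all 15 ivory, 2 maroon, 10 silver, 12 teal, all 13 white — 4 + 15 + 2 + 10 + 12 + 13 = 56 chips.
One more chip must push some color to its target, so 56 + 1 = 57.

57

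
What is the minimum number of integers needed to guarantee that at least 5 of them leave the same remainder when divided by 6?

25

There are 6 residue classes modulo 6 acting as pigeonholes.
With 6 × 4 = 24 integers we could place exactly 4 in each, with no class reaching 5.
One more forces some class to hold 5, so 24 + 1 = 25.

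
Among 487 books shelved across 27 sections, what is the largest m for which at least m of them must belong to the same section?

If each of the 27 sections held at most 18, the total would be at most 27 × 18 = 486 < 487, a contradiction.
So at least one holds ⌈487/27⌉ = 19.

19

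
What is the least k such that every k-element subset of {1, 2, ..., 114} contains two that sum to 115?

Partition {1, …, 114} into 57 pairs: {1,114}, {2,113}, …, {57,58}.
Choosing 57 integers — say the integers 1 through 57 — takes one from each pair and avoids the property.
Choosing 58 forces two into the same pair by pigeonhole, and those sum to 115. So 58.

58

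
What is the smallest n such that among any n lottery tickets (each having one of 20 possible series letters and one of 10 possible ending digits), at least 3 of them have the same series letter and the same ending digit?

There are 20 × 10 = 200 (series letter, ending digit) combinations acting as pigeonholes.
With 200 × 2 = 400 lottery tickets we could place exactly 2 in each, with no (series letter, ending digit) pair reaching 3.
One more forces some (series letter, ending digit) pair to hold 3, so 400 + 1 = 401.

401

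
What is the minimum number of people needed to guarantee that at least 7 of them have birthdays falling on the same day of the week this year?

43

There are 7 days of the week acting as pigeonholes.
With 7 × 6 = 42 people we could place exactly 6 in each, with no class reaching 7.
One more forces some class to hold 7, so 42 + 1 = 43.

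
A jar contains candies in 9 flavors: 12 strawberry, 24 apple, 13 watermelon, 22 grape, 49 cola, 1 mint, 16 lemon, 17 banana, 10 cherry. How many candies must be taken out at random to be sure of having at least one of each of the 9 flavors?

The hardest flavor to obtain is mint: we could draw every other candy first — 164 − 1 = 163 candies — without a single mint one.
The next draw must be mint, so 163 + 1 = 164.

164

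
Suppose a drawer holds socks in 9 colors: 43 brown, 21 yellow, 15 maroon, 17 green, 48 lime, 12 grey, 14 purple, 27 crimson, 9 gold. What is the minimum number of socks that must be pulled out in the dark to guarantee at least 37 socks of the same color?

188

In the worst case we take at most 36 of each color, but all 21 yellow, all 15 maroon, all 17 green, all 12 grey, all 14 purple, all 27 crimson, and all 9 gold (fewer than 36), giving 36 + 21 + 15 + 17 + 36 + 12 + 14 + 27 + 9 = 187.
One more sock then forces some color to 37, so 187 + 1 = 188.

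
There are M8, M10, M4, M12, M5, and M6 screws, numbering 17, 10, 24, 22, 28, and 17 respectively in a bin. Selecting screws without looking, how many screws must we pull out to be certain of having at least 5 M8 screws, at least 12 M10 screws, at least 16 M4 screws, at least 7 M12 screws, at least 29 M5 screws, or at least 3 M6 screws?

66

The worst case stops just short of every target: 4 M8, all 10 M10, 15 M4, 6 M12, 28 M5, 2 M6 — 4 + 10 + 15 + 6 + 28 + 2 = 65 screws.
One more screw must push some size to its target, so 65 + 1 = 66.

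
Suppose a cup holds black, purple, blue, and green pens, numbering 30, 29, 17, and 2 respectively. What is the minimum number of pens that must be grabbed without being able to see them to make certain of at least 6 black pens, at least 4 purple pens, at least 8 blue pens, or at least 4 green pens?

The worst case stops just short of every target: 5 black, 3 purple, 7 blue, all 2 green — 5 + 3 + 7 + 2 = 17 pens.
One more pen must push some ink color to its target, so 17 + 1 = 18.

18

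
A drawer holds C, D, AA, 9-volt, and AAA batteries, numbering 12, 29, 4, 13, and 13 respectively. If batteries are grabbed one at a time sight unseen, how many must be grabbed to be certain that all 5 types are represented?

The hardest type to obtain is AA: we could draw every other battery first — 71 − 4 = 67 batteries — without a single AA one.
The next draw must be AA, so 67 + 1 = 68.

68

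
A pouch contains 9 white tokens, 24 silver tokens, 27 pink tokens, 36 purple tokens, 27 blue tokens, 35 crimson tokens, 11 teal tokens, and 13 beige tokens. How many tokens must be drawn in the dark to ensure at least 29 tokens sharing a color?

In the worst case we take at most 28 of each color, but all 9 white, all 24 silver, all 27 pink, all 27 blue, all 11 teal, and all 13 beige (fewer than 28), giving 9 + 24 + 27 + 28 + 27 + 28 + 11 + 13 = 167.
One more token then forces some color to 29, so 167 + 1 = 168.

168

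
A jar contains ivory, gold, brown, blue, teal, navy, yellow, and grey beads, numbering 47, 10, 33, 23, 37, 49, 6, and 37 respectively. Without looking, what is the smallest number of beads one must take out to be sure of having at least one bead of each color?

The hardest color to obtain is yellow: we could draw every other bead first — 242 − 6 = 236 beads — without a single yellow one.
The next draw must be yellow, so 236 + 1 = 237.

237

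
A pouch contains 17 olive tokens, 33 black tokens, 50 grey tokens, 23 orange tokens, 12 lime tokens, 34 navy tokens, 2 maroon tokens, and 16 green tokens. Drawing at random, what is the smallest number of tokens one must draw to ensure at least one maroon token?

The worst case draws every non-maroon token first: 17 + 33 + 50 + 23 + 12 + 34 + 16 = 185.
The next draw is then forced to be maroon, giving 185 + 1 = 186.

186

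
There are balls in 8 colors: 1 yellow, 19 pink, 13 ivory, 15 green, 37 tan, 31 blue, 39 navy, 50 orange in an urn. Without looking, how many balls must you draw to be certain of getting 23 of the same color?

137

In the worst case we take at most 22 of each color, but all 1 yellow, all 19 pink, all 13 ivory, and all 15 green (fewer than 22), giving 1 + 19 + 13 + 15 + 22 + 22 + 22 + 22 = 136.
One more ball then forces some color to 23, so 136 + 1 = 137.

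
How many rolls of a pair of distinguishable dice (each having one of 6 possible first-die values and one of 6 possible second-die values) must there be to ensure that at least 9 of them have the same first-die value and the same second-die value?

There are 6 × 6 = 36 (first-die value, second-die value) combinations acting as pigeonholes.
With 36 × 8 = 288 rolls of a pair of distinguishable dice we could place exactly 8 in each, with no (first-die value, second-die value) pair reaching 9.
One more forces some (first-die value, second-die value) pair to hold 9, so 288 + 1 = 289.

289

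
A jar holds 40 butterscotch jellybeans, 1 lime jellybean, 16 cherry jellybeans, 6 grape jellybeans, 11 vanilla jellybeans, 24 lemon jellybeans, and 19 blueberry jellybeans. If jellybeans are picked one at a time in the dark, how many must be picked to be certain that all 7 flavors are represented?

117

The hardest flavor to obtain is lime: we could draw every other jellybean first — 117 − 1 = 116 jellybeans — without a single lime one.
The next draw must be lime, so 116 + 1 = 117.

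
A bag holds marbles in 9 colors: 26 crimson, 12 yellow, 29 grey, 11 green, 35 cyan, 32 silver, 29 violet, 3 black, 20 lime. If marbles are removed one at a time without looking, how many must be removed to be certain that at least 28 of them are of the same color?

Treat the 9 colors as pigeonholes.
In the worst case we take at most 27 of each color, but all 26 crimson, all 12 yellow, all 11 green, all 3 black, and all 20 lime (fewer than 27), giving 26 + 12 + 27 + 11 + 27 + 27 + 27 + 3 + 20 = 180.
One more marble then forces some color to 28, so 180 + 1 = 181.

181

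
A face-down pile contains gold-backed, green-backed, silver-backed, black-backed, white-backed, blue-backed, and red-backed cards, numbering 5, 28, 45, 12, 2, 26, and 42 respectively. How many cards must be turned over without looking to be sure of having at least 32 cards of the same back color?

Treat the 7 back colors as pigeonholes.
In the worst case we take at most 31 of each back color, but all 5 gold-backed, all 28 green-backed, all 12 black-backed, all 2 white-backed, and all 26 blue-backed (fewer than 31), giving 5 + 28 + 31 + 12 + 2 + 26 + 31 = 135.
One more card then forces some back color to 32, so 135 + 1 = 136.

136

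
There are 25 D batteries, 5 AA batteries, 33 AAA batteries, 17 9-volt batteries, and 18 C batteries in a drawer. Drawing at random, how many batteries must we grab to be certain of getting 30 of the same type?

95

In the worst case we take at most 29 of each type, but all 25 D, all 5 AA, all 17 9-volt, and all 18 C (fewer than 29), giving 25 + 5 + 29 + 17 + 18 = 94.
One more battery then forces some type to 30, so 94 + 1 = 95.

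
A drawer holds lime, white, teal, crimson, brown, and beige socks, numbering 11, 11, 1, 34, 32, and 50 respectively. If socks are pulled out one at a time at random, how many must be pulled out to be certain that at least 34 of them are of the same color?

122

Treat the 6 colors as pigeonholes.
In the worst case we take at most 33 of each color, but all 11 lime, all 11 white, all 1 teal, and all 32 brown (fewer than 33), giving 11 + 11 + 1 + 33 + 32 + 33 = 121.
One more sock then forces some color to 34, so 121 + 1 = 122.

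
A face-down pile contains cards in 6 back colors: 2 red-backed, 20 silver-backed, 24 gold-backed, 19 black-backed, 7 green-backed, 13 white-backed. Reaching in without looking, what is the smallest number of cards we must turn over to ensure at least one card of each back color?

The hardest back color to obtain is red-backed: we could draw every other card first — 85 − 2 = 83 cards — without a single red-backed one.
The next draw must be red-backed, so 83 + 1 = 84.

84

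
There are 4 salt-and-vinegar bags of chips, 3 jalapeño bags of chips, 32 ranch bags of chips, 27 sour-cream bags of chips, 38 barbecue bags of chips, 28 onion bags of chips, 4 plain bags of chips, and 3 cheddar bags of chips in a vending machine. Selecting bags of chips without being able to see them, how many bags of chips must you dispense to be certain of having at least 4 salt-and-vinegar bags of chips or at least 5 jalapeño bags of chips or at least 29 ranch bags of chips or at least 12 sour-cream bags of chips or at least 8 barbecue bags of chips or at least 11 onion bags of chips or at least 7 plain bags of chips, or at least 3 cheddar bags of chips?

69

The worst case stops just short of every target: 3 salt-and-vinegar, all 3 jalapeño, 28 ranch, 11 sour-cream, 7 barbecue, 10 onion, all 4 plain, 2 cheddar — 3 + 3 + 28 + 11 + 7 + 10 + 4 + 2 = 68 bags of chips.
One more bag of chips must push some flavor to its target, so 68 + 1 = 69.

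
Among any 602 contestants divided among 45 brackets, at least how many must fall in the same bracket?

If each of the 45 brackets held at most 13, the total would be at most 45 × 13 = 585 < 602, a contradiction.
So at least one holds ⌈602/45⌉ = 14.

14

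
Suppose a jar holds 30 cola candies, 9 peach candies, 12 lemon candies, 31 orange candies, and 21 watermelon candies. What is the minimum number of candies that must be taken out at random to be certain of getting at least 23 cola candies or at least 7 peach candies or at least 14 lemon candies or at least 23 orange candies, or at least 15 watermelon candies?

The worst case stops just short of every target: 22 cola, 6 peach, all 12 lemon, 22 orange, 14 watermelon — 22 + 6 + 12 + 22 + 14 = 76 candies.
One more candy must push some flavor to its target, so 76 + 1 = 77.

77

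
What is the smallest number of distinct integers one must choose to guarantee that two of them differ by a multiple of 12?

Use the pigeonhole principle on residue classes: two integers differ by a multiple of 12 exactly when they share a remainder mod 12.
There are 12 residue classes mod 12, so 12 integers can all lie in distinct classes.
One more integer must repeat a residue, giving a difference divisible by 12. So n = 12 + 1 = 13.

13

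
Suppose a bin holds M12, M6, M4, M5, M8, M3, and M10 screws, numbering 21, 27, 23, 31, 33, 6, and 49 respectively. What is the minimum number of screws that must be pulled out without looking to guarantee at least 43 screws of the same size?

Treat the 7 sizes as pigeonholes.
In the worst case we take at most 42 of each size, but all 21 M12, all 27 M6, all 23 M4, all 31 M5, all 33 M8, and all 6 M3 (fewer than 42), giving 21 + 27 + 23 + 31 + 33 + 6 + 42 = 183.
One more screw then forces some size to 43, so 183 + 1 = 184.

184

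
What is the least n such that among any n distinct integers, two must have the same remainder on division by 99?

100

Use the pigeonhole principle on residue classes: two integers differ by a multiple of 99 exactly when they share a remainder mod 99.
There are 99 residue classes mod 99, so 99 integers can all lie in distinct classes.
One more integer must repeat a residue, giving a difference divisible by 99. So n = 99 + 1 = 100.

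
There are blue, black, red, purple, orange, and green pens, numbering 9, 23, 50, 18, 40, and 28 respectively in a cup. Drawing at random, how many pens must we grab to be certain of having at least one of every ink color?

The hardest ink color to obtain is blue: we could draw every other pen first — 168 − 9 = 159 pens — without a single blue one.
The next draw must be blue, so 159 + 1 = 160.

160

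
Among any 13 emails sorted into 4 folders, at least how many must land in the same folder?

4

The 13 emails fall into 4 folders.
If each of the 4 folders held at most 3, the total would be at most 4 × 3 = 12 < 13, a contradiction.
So at least one holds ⌈13/4⌉ = 4.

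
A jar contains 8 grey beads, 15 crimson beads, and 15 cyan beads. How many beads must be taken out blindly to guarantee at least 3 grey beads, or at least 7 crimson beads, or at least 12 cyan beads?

20

The worst case stops just short of every target: 2 grey, 6 crimson, 11 cyan — 2 + 6 + 11 = 19 beads.
One more bead must push some color to its target, so 19 + 1 = 20.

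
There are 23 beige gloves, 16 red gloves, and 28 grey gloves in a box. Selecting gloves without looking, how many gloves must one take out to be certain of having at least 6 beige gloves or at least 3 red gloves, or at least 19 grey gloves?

The worst case stops just short of every target: 5 beige, 2 red, 18 grey — 5 + 2 + 18 = 25 gloves.
One more glove must push some color to its target, so 25 + 1 = 26.

26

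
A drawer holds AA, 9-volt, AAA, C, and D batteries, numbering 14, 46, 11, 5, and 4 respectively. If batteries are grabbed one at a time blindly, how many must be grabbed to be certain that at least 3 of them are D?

To avoid D batteries as long as possible, exhaust the other 4 types first.
The worst case draws every non-D battery first: 14 + 46 + 11 + 5 = 76.
The next 3 draws are then forced to be D, giving 76 + 3 = 79.

79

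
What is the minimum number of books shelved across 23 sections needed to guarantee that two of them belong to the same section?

24

There are 23 sections acting as pigeonholes.
With 23 books we could place one in each, avoiding any repeat.
One more forces some class to hold 2, so 23 + 1 = 24.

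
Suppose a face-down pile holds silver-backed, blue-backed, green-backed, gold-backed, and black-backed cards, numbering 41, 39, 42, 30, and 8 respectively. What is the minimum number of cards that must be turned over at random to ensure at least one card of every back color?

153

The hardest back color to obtain is black-backed: we could draw every other card first — 160 − 8 = 152 cards — without a single black-backed one.
The next draw must be black-backed, so 152 + 1 = 153.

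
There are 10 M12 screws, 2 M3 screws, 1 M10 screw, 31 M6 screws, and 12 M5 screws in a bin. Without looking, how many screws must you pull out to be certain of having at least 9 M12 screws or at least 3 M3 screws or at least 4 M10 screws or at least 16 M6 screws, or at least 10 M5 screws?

Each of the 5 sizes has its own threshold; avoid all of them simultaneously.
The worst case stops just short of every target: 8 M12, 2 M3, all 1 M10, 15 M6, 9 M5 — 8 + 2 + 1 + 15 + 9 = 35 screws.
One more screw must push some size to its target, so 35 + 1 = 36.

36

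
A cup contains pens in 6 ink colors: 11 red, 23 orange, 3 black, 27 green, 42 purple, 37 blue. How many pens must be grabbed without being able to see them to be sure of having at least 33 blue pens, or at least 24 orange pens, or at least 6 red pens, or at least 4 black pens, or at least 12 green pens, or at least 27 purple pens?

Each of the 6 ink colors has its own threshold; avoid all of them simultaneously.
The worst case stops just short of every target: 5 red, 23 orange, 3 black, 11 green, 26 purple, 32 blue — 5 + 23 + 3 + 11 + 26 + 32 = 100 pens.
One more pen must push some ink color to its target, so 100 + 1 = 101.

101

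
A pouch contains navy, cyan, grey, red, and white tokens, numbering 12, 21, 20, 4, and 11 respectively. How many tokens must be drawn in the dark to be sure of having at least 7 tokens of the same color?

In the worst case we take at most 6 of each color, but all 4 red (fewer than 6), giving 6 + 6 + 6 + 4 + 6 = 28.
One more token then forces some color to 7, so 28 + 1 = 29.

29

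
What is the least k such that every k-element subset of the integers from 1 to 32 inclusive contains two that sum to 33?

Partition {1, …, 32} into 16 pairs: {1,32}, {2,31}, …, {16,17}.
Choosing 16 integers — say the integers 1 through 16 — takes one from each pair and avoids the property.
Choosing 17 forces two into the same pair by pigeonhole, and those sum to 33. So 17.

17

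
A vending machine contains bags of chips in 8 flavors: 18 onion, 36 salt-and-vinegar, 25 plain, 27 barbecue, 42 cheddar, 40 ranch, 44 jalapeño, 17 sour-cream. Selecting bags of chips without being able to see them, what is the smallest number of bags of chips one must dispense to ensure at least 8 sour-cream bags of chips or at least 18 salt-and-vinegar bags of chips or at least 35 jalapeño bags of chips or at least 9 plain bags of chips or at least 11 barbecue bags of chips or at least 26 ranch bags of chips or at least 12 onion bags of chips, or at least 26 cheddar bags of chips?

The worst case stops just short of every target: 11 onion, 17 salt-and-vinegar, 8 plain, 10 barbecue, 25 cheddar, 25 ranch, 34 jalapeño, 7 sour-cream — 11 + 17 + 8 + 10 + 25 + 25 + 34 + 7 = 137 bags of chips.
One more bag of chips must push some flavor to its target, so 137 + 1 = 138.

138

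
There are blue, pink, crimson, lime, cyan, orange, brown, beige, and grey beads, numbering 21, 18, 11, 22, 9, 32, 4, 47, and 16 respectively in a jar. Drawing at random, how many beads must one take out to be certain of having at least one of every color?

The hardest color to obtain is brown: we could draw every other bead first — 180 − 4 = 176 beads — without a single brown one.
The next draw must be brown, so 176 + 1 = 177.

177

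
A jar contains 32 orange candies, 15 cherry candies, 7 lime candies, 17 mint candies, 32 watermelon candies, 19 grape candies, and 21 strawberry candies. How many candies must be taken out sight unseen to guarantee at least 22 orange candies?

The worst case draws every non-orange candy first: 15 + 7 + 17 + 32 + 19 + 21 = 111.
The next 22 draws are then forced to be orange, giving 111 + 22 = 133.

133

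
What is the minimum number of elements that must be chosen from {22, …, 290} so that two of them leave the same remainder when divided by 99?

Group the integers by remainder mod 99; there are 99 residue classes, each nonempty in this range.
Choosing one from each class (99 integers) avoids any shared remainder.
One more choice must repeat a class, so two differ by a multiple of 99. Hence 99 + 1 = 100.

100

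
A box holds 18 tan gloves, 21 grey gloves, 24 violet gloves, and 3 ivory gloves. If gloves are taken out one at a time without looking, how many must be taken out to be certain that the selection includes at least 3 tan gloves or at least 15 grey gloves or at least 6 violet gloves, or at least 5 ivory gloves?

Each of the 4 colors has its own threshold; avoid all of them simultaneously.
The worst case stops just short of every target: 2 tan, 14 grey, 5 violet, all 3 ivory — 2 + 14 + 5 + 3 = 24 gloves.
One more glove must push some color to its target, so 24 + 1 = 25.

25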